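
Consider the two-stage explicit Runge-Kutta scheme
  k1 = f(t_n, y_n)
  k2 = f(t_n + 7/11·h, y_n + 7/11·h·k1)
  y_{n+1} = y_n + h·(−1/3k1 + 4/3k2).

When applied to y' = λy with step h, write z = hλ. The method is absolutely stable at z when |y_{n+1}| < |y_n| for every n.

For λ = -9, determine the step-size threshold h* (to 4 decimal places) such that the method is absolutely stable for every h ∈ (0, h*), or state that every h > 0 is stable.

Set f=λy, z=hλ:
  k1=λy_n ⇒ h·k1=z·y_n;  k2=λ(1+7/11z)y_n ⇒ h·k2=z(1+7/11z)y_n
  y_{n+1}/y_n = 1 − 1/3z + 4/3z(1+7/11z) = 1 + z + 28/33z²
  R(z) = 1 + z + 28/33z².

Find x<0 with |R(x)|<1.
x=-0.95: |R|=0.8158
R=1: x+28/33x²=0 ⇒ x=−33/28=-1.1786; min R=1−1/(4·28/33)=0.7054>−1
Confirm numerically:
  x=-1.041: |R|=0.87849 <1
  x=-0.827: |R|=0.75330 <1
  x=-0.757: |R|=0.72922 <1
  x=-1.746: |R|=1.84062 >1
  x=-1.309: |R|=1.14486 >1
Interval (-1.1786, 0).

(-1.1786,0); λ=-9 ⇒ h* = (33/28)/9 = 0.1310.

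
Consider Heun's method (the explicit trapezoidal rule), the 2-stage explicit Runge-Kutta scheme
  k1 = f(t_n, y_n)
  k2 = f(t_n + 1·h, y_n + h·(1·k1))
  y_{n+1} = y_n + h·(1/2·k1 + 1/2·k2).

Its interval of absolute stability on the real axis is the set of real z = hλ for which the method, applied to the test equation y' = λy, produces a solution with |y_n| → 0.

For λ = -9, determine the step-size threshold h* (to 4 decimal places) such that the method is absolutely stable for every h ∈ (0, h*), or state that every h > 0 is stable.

(-2.0000,0); λ=-9 ⇒ h* = 0.2222.

On y'=λy, z=hλ:
  order 2, 2-stage ⇒ R(z)=1+z+z^2/2
  (e.g. R(-1.57)=0.66245, |R|=0.66245)

Boundary: |R(x)|=1, x<0.
x=-1.57: |R|=0.6624
|R(-2.37)|=1.4385 |R(-2.17)|=1.1845 |R(-1.24)|=0.5288
Bisect:
  x_lo=-2.6435 |R|=1.8505  x_hi=-0.1571 |R|=0.8552
  mid=-1.40028 |R|=0.58011 →hi
  mid=-2.02188 |R|=1.02212 →lo
  mid=-1.71108 |R|=0.75282 →hi
  mid=-1.86648 |R|=0.87539 →hi
  mid=-1.94418 |R|=0.94573 →hi
  mid=-1.98303 |R|=0.98317 →hi
  mid=-2.00245 |R|=1.00245 →lo
  mid=-1.99274 |R|=0.99277 →hi
  mid=-1.99759 |R|=0.99760 →hi
  ...
  [-2.00002,-1.99987] ⇒ x*=-2.0000
So |R|<1 on (-2.0000, 0).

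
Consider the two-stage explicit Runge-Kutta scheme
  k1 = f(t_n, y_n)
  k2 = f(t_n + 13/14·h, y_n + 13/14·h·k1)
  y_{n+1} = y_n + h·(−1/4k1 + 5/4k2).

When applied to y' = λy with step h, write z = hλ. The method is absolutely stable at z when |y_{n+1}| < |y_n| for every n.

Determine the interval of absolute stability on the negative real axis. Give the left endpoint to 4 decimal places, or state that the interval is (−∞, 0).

Set f=λy, z=hλ:
  k1=λy_n ⇒ h·k1=z·y_n;  k2=λ(1+13/14z)y_n ⇒ h·k2=z(1+13/14z)y_n
  y_{n+1}/y_n = 1 − 1/4z + 5/4z(1+13/14z) = 1 + z + 65/56z²
  ⇒ R(z) = 1 + z + 65/56z².

Find x<0 with |R(x)|<1.
x=-0.41: |R|=0.7851
R=1: x+65/56x²=0 ⇒ x=−56/65=-0.8615; min R=1−1/(4·65/56)=0.7846>−1
Confirm numerically:
  x=-0.801: |R|=0.94372 <1
  x=-0.766: |R|=0.91506 <1
  x=-0.578: |R|=0.80978 <1
  x=-0.434: |R|=0.78463 <1
  x=-1.361: |R|=1.78902 >1
  x=-1.056: |R|=1.23835 >1
  x=-0.979: |R|=1.13348 >1
Stable set (-0.8615, 0).

(-0.8615, 0).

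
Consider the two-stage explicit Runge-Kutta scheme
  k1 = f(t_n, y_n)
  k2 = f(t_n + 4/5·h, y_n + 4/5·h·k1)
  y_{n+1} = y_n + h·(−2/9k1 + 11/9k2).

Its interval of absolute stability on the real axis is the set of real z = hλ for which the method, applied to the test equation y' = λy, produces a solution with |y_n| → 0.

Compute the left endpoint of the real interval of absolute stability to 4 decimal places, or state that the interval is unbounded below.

With y'=λy (z=hλ):
  k1=λy_n ⇒ h·k1=z·y_n;  k2=λ(1+4/5z)y_n ⇒ h·k2=z(1+4/5z)y_n
  y_{n+1}/y_n = 1 − 2/9z + 11/9z(1+4/5z) = 1 + z + 44/45z²
  so R(z) = 1 + z + 44/45z².

Find x<0 with |R(x)|<1.
x=-0.9: |R|=0.8920
R=1: x+44/45x²=0 ⇒ x=−45/44=-1.0227; min R=1−1/(4·44/45)=0.7443>−1
Confirm numerically:
  x=-0.997: |R|=0.97492 <1
  x=-0.954: |R|=0.93589 <1
  x=-0.634: |R|=0.75902 <1
  x=-0.537: |R|=0.74496 <1
  x=-1.406: |R|=1.52691 >1
  x=-1.182: |R|=1.18408 >1
Interval (-1.0227, 0).

left endpoint -1.0227.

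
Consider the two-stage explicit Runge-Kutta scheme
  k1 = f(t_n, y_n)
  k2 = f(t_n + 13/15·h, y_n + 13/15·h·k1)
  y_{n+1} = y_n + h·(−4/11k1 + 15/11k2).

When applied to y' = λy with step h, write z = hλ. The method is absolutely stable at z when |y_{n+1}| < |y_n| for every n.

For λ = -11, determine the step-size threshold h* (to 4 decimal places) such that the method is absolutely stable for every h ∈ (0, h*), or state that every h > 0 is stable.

Set f=λy, z=hλ:
  k1=λy_n ⇒ h·k1=z·y_n;  k2=λ(1+13/15z)y_n ⇒ h·k2=z(1+13/15z)y_n
  y_{n+1}/y_n = 1 − 4/11z + 15/11z(1+13/15z) = 1 + z + 13/11z²
  ⇒ R(z) = 1 + z + 13/11z².

Solve |R(x)|<1 on ℝ⁻.
x=-1.12: |R|=1.3625
R=1: x+13/11x²=0 ⇒ x=−11/13=-0.8462; min R=1−1/(4·13/11)=0.7885>−1
Confirm numerically:
  x=-0.774: |R|=0.93400 <1
  x=-0.646: |R|=0.84719 <1
  x=-0.511: |R|=0.79760 <1
  x=-0.351: |R|=0.79460 <1
  x=-1.350: |R|=1.80386 >1
  x=-1.298: |R|=1.69313 >1
  x=-0.978: |R|=1.15239 >1
Interval (-0.8462, 0).

(-0.8462,0); λ=-11 ⇒ h* = (11/13)/11 = 0.0769.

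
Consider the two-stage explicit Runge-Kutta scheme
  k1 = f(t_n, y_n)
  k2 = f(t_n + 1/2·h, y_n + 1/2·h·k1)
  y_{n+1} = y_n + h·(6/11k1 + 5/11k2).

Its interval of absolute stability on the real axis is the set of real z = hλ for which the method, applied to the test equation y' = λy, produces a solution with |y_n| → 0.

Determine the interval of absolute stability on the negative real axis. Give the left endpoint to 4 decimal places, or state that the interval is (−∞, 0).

z∈(-4.4000,0).

On y'=λy, z=hλ:
  k1=λy_n ⇒ h·k1=z·y_n;  k2=λ(1+1/2z)y_n ⇒ h·k2=z(1+1/2z)y_n
  y_{n+1}/y_n = 1 + 6/11z + 5/11z(1+1/2z) = 1 + z + 5/22z²
  R(z) = 1 + z + 5/22z².

Solve |R(x)|<1 on ℝ⁻.
x=-1.38: |R|=0.0528
R=1: x+5/22x²=0 ⇒ x=−22/5=-4.4000; min R=1−1/(4·5/22)=-0.1000>−1
Confirm numerically:
  x=-3.840: |R|=0.51127 <1
  x=-3.818: |R|=0.49498 <1
  x=-2.455: |R|=0.08522 <1
  x=-4.767: |R|=1.39761 >1
  x=-4.565: |R|=1.17119 >1
Stable set (-4.4000, 0).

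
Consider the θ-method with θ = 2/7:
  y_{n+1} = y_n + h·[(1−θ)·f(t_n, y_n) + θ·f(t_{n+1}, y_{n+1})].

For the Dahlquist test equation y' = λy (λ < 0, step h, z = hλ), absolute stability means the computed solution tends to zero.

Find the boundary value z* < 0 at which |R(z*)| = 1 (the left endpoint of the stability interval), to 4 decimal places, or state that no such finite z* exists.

z* = -4.6667.

With y'=λy (z=hλ):
  y_{n+1} = y_n + z·[5/7·y_n + 2/7·y_{n+1}] ⇒ (1 − 2/7z)y_{n+1} = (1 + 5/7z)y_n
  Hence R(z) = (1 + 5/7z)/(1 − 2/7z).

Need |R(x)|<1, x<0.
x=-1.66: |R|=0.1260
R=−1: 1+5/7x = −1+2/7x ⇒ -3/7x=2 ⇒ x=2/(-3/7)=-4.6667
Confirm numerically:
  x=-4.399: |R|=0.94917 <1
  x=-2.542: |R|=0.47253 <1
  x=-2.232: |R|=0.36288 <1
  x=-4.837: |R|=1.03065 >1
  x=-4.811: |R|=1.02605 >1
  x=-4.689: |R|=1.00409 >1
Stable set (-4.6667, 0).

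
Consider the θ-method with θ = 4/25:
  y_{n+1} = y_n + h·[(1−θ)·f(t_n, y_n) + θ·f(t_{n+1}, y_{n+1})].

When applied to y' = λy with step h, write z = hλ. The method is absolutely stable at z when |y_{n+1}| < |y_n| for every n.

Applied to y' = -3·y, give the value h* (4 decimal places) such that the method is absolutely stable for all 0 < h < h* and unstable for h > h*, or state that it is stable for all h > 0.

(-2.9412,0); λ=-3 ⇒ h* = (50/17)/3 = 0.9804.

Set f=λy, z=hλ:
  y_{n+1} = y_n + z·[21/25·y_n + 4/25·y_{n+1}] ⇒ (1 − 4/25z)y_{n+1} = (1 + 21/25z)y_n
  ⇒ R(z) = (1 + 21/25z)/(1 − 4/25z).

Find x<0 with |R(x)|<1.
x=-1.59: |R|=0.2675
R=−1: 1+21/25x = −1+4/25x ⇒ -17/25x=2 ⇒ x=2/(-17/25)=-2.9412
Confirm numerically:
  x=-2.708: |R|=0.88937 <1
  x=-2.565: |R|=0.81863 <1
  x=-2.358: |R|=0.71207 <1
  x=-3.237: |R|=1.13252 >1
  x=-3.112: |R|=1.07755 >1
  x=-2.978: |R|=1.01696 >1
So |R|<1 on (-2.9412, 0).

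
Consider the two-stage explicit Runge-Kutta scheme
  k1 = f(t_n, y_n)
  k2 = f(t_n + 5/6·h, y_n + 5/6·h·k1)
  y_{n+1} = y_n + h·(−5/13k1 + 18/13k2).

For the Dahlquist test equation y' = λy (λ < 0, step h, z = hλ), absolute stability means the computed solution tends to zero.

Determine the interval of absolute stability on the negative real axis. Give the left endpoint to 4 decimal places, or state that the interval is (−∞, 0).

(-0.8667, 0).

On y'=λy, z=hλ:
  k1=λy_n ⇒ h·k1=z·y_n;  k2=λ(1+5/6z)y_n ⇒ h·k2=z(1+5/6z)y_n
  y_{n+1}/y_n = 1 − 5/13z + 18/13z(1+5/6z) = 1 + z + 15/13z²
  so R(z) = 1 + z + 15/13z².

Solve |R(x)|<1 on ℝ⁻.
x=-0.81: |R|=0.9470
R=1: x+15/13x²=0 ⇒ x=−13/15=-0.8667; min R=1−1/(4·15/13)=0.7833>−1
Confirm numerically:
  x=-0.816: |R|=0.95230 <1
  x=-0.586: |R|=0.81023 <1
  x=-0.524: |R|=0.79282 <1
  x=-1.064: |R|=1.24226 >1
  x=-1.000: |R|=1.15385 >1
  x=-0.941: |R|=1.08071 >1
Interval (-0.8667, 0).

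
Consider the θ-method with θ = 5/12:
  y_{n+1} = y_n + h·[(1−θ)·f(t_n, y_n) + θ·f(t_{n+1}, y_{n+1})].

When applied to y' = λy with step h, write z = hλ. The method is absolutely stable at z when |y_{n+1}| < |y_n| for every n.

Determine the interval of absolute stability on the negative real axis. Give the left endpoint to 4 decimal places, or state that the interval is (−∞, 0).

z∈(-12.0000,0).

Set f=λy, z=hλ:
  y_{n+1} = y_n + z·[7/12·y_n + 5/12·y_{n+1}] ⇒ (1 − 5/12z)y_{n+1} = (1 + 7/12z)y_n
  R(z) = (1 + 7/12z)/(1 − 5/12z).

Solve |R(x)|<1 on ℝ⁻.
x=-1.72: |R|=0.0019
R=−1: 1+7/12x = −1+5/12x ⇒ -1/6x=2 ⇒ x=2/(-1/6)=-12.0000
Confirm numerically:
  x=-9.595: |R|=0.91980 <1
  x=-7.719: |R|=0.83077 <1
  x=-7.244: |R|=0.80274 <1
  x=-12.559: |R|=1.01495 >1
  x=-12.107: |R|=1.00295 >1
  x=-12.029: |R|=1.00080 >1
So |R|<1 on (-12.0000, 0).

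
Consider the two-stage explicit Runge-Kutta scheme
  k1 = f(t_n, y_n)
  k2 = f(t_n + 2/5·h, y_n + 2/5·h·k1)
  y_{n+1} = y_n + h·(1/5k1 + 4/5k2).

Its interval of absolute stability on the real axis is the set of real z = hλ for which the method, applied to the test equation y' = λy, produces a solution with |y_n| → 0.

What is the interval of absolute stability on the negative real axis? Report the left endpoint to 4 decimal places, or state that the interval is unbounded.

(-3.1250, 0).

Set f=λy, z=hλ:
  k1=λy_n ⇒ h·k1=z·y_n;  k2=λ(1+2/5z)y_n ⇒ h·k2=z(1+2/5z)y_n
  y_{n+1}/y_n = 1 + 1/5z + 4/5z(1+2/5z) = 1 + z + 8/25z²
  Hence R(z) = 1 + z + 8/25z².

Boundary: |R(x)|=1, x<0.
x=-0.74: |R|=0.4352
R=1: x+8/25x²=0 ⇒ x=−25/8=-3.1250; min R=1−1/(4·8/25)=0.2188>−1
Confirm numerically:
  x=-2.045: |R|=0.29325 <1
  x=-1.712: |R|=0.22590 <1
  x=-1.490: |R|=0.22043 <1
  x=-3.552: |R|=1.48535 >1
  x=-3.432: |R|=1.33716 >1
  x=-3.322: |R|=1.20942 >1
So |R|<1 on (-3.1250, 0).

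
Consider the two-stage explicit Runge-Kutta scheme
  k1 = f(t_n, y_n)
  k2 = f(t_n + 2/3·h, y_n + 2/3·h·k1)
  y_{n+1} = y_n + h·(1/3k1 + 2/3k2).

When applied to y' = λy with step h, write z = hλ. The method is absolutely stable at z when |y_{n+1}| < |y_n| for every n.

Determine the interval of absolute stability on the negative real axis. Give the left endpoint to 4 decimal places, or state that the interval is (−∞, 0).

(-2.2500, 0).

With y'=λy (z=hλ):
  k1=λy_n ⇒ h·k1=z·y_n;  k2=λ(1+2/3z)y_n ⇒ h·k2=z(1+2/3z)y_n
  y_{n+1}/y_n = 1 + 1/3z + 2/3z(1+2/3z) = 1 + z + 4/9z²
  R(z) = 1 + z + 4/9z².

Boundary: |R(x)|=1, x<0.
x=-0.37: |R|=0.6908
R=1: x+4/9x²=0 ⇒ x=−9/4=-2.2500; min R=1−1/(4·4/9)=0.4375>−1
Confirm numerically:
  x=-1.794: |R|=0.63642 <1
  x=-1.597: |R|=0.53652 <1
  x=-1.369: |R|=0.46396 <1
  x=-2.603: |R|=1.40838 >1
  x=-2.364: |R|=1.11978 >1
Stable set (-2.2500, 0).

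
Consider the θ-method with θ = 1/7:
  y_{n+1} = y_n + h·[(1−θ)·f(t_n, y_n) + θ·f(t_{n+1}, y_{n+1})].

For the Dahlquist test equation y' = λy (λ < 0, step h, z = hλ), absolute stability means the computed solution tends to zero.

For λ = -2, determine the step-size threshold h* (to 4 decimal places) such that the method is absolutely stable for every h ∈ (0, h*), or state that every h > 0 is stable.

(-2.8000,0); λ=-2 ⇒ h* = (14/5)/2 = 1.4000.

With y'=λy (z=hλ):
  y_{n+1} = y_n + z·[6/7·y_n + 1/7·y_{n+1}] ⇒ (1 − 1/7z)y_{n+1} = (1 + 6/7z)y_n
  so R(z) = (1 + 6/7z)/(1 − 1/7z).

Solve |R(x)|<1 on ℝ⁻.
x=-1.26: |R|=0.0678
R=−1: 1+6/7x = −1+1/7x ⇒ -5/7x=2 ⇒ x=2/(-5/7)=-2.8000
Confirm numerically:
  x=-2.714: |R|=0.95573 <1
  x=-1.591: |R|=0.29636 <1
  x=-1.232: |R|=0.04762 <1
  x=-3.393: |R|=1.28529 >1
  x=-3.347: |R|=1.26433 >1
  x=-3.237: |R|=1.21344 >1
So |R|<1 on (-2.8000, 0).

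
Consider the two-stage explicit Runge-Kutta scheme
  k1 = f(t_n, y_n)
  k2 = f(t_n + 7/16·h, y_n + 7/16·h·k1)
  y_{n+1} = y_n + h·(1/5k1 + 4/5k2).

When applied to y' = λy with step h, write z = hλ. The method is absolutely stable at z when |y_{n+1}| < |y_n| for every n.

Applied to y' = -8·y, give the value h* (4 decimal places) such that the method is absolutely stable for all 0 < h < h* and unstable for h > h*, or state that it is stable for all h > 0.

(-2.8571,0); λ=-8 ⇒ h* = (20/7)/8 = 0.3571.

Test eqn y'=λy, z=hλ:
  k1=λy_n ⇒ h·k1=z·y_n;  k2=λ(1+7/16z)y_n ⇒ h·k2=z(1+7/16z)y_n
  y_{n+1}/y_n = 1 + 1/5z + 4/5z(1+7/16z) = 1 + z + 7/20z²
  so R(z) = 1 + z + 7/20z².

Find x<0 with |R(x)|<1.
x=-0.53: |R|=0.5683
R=1: x+7/20x²=0 ⇒ x=−20/7=-2.8571; min R=1−1/(4·7/20)=0.2857>−1
Confirm numerically:
  x=-2.734: |R|=0.88216 <1
  x=-2.647: |R|=0.80531 <1
  x=-1.419: |R|=0.28575 <1
  x=-3.450: |R|=1.71588 >1
  x=-3.026: |R|=1.17884 >1
  x=-2.897: |R|=1.04041 >1
So |R|<1 on (-2.8571, 0).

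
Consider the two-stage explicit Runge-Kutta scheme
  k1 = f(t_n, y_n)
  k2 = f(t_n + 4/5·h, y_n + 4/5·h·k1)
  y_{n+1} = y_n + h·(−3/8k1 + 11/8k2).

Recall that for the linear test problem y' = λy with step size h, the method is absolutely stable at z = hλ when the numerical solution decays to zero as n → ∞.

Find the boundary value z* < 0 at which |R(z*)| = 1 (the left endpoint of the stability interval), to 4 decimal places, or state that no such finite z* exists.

Test eqn y'=λy, z=hλ:
  k1=λy_n ⇒ h·k1=z·y_n;  k2=λ(1+4/5z)y_n ⇒ h·k2=z(1+4/5z)y_n
  y_{n+1}/y_n = 1 − 3/8z + 11/8z(1+4/5z) = 1 + z + 11/10z²
  so R(z) = 1 + z + 11/10z².

Need |R(x)|<1, x<0.
x=-1.52: |R|=2.0214
R=1: x+11/10x²=0 ⇒ x=−10/11=-0.9091; min R=1−1/(4·11/10)=0.7727>−1
Confirm numerically:
  x=-0.602: |R|=0.79664 <1
  x=-0.590: |R|=0.79291 <1
  x=-0.543: |R|=0.78133 <1
  x=-0.482: |R|=0.77356 <1
  x=-1.485: |R|=1.94075 >1
  x=-1.357: |R|=1.66859 >1
  x=-1.109: |R|=1.24387 >1
So |R|<1 on (-0.9091, 0).

z* = -0.9091.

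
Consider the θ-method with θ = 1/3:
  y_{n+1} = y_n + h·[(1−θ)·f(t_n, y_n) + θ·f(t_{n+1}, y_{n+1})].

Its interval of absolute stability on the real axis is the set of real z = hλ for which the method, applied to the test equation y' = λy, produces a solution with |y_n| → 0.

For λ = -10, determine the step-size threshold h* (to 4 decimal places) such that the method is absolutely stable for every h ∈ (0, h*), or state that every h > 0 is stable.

With y'=λy (z=hλ):
  y_{n+1} = y_n + z·[2/3·y_n + 1/3·y_{n+1}] ⇒ (1 − 1/3z)y_{n+1} = (1 + 2/3z)y_n
  ⇒ R(z) = (1 + 2/3z)/(1 − 1/3z).

Find x<0 with |R(x)|<1.
x=-0.85: |R|=0.3377
R=−1: 1+2/3x = −1+1/3x ⇒ -1/3x=2 ⇒ x=2/(-1/3)=-6.0000
Confirm numerically:
  x=-4.864: |R|=0.85554 <1
  x=-4.540: |R|=0.80637 <1
  x=-3.284: |R|=0.56779 <1
  x=-6.553: |R|=1.05789 >1
  x=-6.120: |R|=1.01316 >1
  x=-6.047: |R|=1.00520 >1
Interval (-6.0000, 0).

(-6.0000,0); λ=-10 ⇒ h* = (6)/10 = 0.6000.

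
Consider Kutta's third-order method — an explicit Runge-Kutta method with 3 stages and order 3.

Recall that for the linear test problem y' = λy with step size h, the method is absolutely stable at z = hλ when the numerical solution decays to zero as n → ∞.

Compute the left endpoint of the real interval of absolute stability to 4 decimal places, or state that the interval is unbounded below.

With y'=λy (z=hλ):
  order 3, 3-stage ⇒ R(z)=1+z+z^2/2+z^3/6
  (e.g. R(-0.88)=0.39362, |R|=0.39362)

Solve |R(x)|<1 on ℝ⁻.
x=-0.88: |R|=0.3936
|R(-2.28)|=0.6562 |R(-1.56)|=0.0241 |R(-1.35)|=0.1512
Bisect:
  x_lo=-3.3243 |R|=2.9216  x_hi=-0.3129 |R|=0.7309
  mid=-1.81860 |R|=0.16739 →hi
  mid=-2.57145 |R|=1.09916 →lo
  mid=-2.19502 |R|=0.54861 →hi
  mid=-2.38323 |R|=0.79938 →hi
  mid=-2.47734 |R|=0.94273 →hi
  mid=-2.52439 |R|=1.01925 →lo
  mid=-2.50087 |R|=0.98058 →hi
  ...
  [-2.51281,-2.51263] ⇒ x*=-2.5127
So |R|<1 on (-2.5127, 0).

left endpoint -2.5127.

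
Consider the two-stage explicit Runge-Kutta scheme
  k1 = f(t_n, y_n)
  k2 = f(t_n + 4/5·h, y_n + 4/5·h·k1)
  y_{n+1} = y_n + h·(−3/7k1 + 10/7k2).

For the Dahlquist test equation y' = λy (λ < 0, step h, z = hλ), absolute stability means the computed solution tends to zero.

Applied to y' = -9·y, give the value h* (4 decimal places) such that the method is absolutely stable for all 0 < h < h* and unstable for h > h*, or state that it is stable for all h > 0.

With y'=λy (z=hλ):
  k1=λy_n ⇒ h·k1=z·y_n;  k2=λ(1+4/5z)y_n ⇒ h·k2=z(1+4/5z)y_n
  y_{n+1}/y_n = 1 − 3/7z + 10/7z(1+4/5z) = 1 + z + 8/7z²
  Hence R(z) = 1 + z + 8/7z².

Find x<0 with |R(x)|<1.
x=-1.49: |R|=2.0473
R=1: x+8/7x²=0 ⇒ x=−7/8=-0.8750; min R=1−1/(4·8/7)=0.7812>−1
Confirm numerically:
  x=-0.613: |R|=0.81645 <1
  x=-0.480: |R|=0.78331 <1
  x=-0.454: |R|=0.78156 <1
  x=-0.422: |R|=0.78152 <1
  x=-1.430: |R|=1.90703 >1
  x=-1.352: |R|=1.73703 >1
  x=-1.325: |R|=1.68143 >1
So |R|<1 on (-0.8750, 0).

(-0.8750,0); λ=-9 ⇒ h* = (7/8)/9 = 0.0972.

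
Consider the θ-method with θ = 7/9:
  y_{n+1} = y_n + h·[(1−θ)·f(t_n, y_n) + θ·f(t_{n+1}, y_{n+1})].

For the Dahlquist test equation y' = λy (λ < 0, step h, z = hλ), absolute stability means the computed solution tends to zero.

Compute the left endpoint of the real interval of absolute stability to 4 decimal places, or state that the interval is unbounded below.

Set f=λy, z=hλ:
  y_{n+1} = y_n + z·[2/9·y_n + 7/9·y_{n+1}] ⇒ (1 − 7/9z)y_{n+1} = (1 + 2/9z)y_n
  so R(z) = (1 + 2/9z)/(1 − 7/9z).

Solve |R(x)|<1 on ℝ⁻.
x=-0.43: |R|=0.6778
x=-2: |R|=0.2174
x=-10: |R|=0.1392
x=-100: |R|=0.2694
θ=7/9≥1/2 ⇒ |1+2/9x|<|1−7/9x| ∀x<0 ⇒ interval (−∞,0).

unbounded; (−∞, 0).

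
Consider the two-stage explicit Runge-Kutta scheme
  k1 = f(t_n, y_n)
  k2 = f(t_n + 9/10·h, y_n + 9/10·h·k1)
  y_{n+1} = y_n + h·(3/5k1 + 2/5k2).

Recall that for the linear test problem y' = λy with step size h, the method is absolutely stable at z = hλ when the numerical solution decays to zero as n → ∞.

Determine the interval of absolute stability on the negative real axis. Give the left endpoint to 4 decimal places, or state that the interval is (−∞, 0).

On y'=λy, z=hλ:
  k1=λy_n ⇒ h·k1=z·y_n;  k2=λ(1+9/10z)y_n ⇒ h·k2=z(1+9/10z)y_n
  y_{n+1}/y_n = 1 + 3/5z + 2/5z(1+9/10z) = 1 + z + 9/25z²
  Hence R(z) = 1 + z + 9/25z².

Boundary: |R(x)|=1, x<0.
x=-1.66: |R|=0.3320
R=1: x+9/25x²=0 ⇒ x=−25/9=-2.7778; min R=1−1/(4·9/25)=0.3056>−1
Confirm numerically:
  x=-1.878: |R|=0.39168 <1
  x=-1.765: |R|=0.35648 <1
  x=-1.354: |R|=0.30599 <1
  x=-1.351: |R|=0.30607 <1
  x=-3.307: |R|=1.63005 >1
  x=-3.208: |R|=1.49686 >1
  x=-3.001: |R|=1.24116 >1
Stable set (-2.7778, 0).

z∈(-2.7778,0).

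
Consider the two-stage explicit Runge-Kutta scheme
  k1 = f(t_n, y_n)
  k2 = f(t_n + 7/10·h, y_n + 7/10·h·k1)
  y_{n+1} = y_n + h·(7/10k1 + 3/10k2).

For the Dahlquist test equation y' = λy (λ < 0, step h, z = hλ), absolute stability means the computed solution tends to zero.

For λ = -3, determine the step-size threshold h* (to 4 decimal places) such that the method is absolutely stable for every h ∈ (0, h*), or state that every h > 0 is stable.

(-4.7619,0); λ=-3 ⇒ h* = (100/21)/3 = 1.5873.

On y'=λy, z=hλ:
  k1=λy_n ⇒ h·k1=z·y_n;  k2=λ(1+7/10z)y_n ⇒ h·k2=z(1+7/10z)y_n
  y_{n+1}/y_n = 1 + 7/10z + 3/10z(1+7/10z) = 1 + z + 21/100z²
  R(z) = 1 + z + 21/100z².

Find x<0 with |R(x)|<1.
x=-1.14: |R|=0.1329
R=1: x+21/100x²=0 ⇒ x=−100/21=-4.7619; min R=1−1/(4·21/100)=-0.1905>−1
Confirm numerically:
  x=-4.473: |R|=0.72862 <1
  x=-4.279: |R|=0.56607 <1
  x=-2.216: |R|=0.18476 <1
  x=-5.347: |R|=1.65699 >1
  x=-5.336: |R|=1.64331 >1
So |R|<1 on (-4.7619, 0).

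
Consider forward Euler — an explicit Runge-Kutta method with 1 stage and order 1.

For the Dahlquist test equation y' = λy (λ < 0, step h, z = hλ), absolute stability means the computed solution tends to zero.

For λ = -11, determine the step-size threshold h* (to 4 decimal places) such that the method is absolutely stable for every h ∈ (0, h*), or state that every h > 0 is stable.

(-2.0000,0); λ=-11 ⇒ h* = 0.1818.

Test eqn y'=λy, z=hλ:
  order 1, 1-stage ⇒ R(z)=1+z
  (e.g. R(-1.06)=-0.06000, |R|=0.06000)

Need |R(x)|<1, x<0.
x=-1.06: |R|=0.0600
|R(-1.28)|=0.2800 |R(-0.64)|=0.3600 |R(-0.6)|=0.4000
Bisect:
  x_lo=-2.3865 |R|=1.3865  x_hi=-0.2329 |R|=0.7671
  mid=-1.30973 |R|=0.30973 →hi
  mid=-1.84814 |R|=0.84814 →hi
  mid=-2.11734 |R|=1.11734 →lo
  mid=-1.98274 |R|=0.98274 →hi
  mid=-2.05004 |R|=1.05004 →lo
  mid=-2.01639 |R|=1.01639 →lo
  mid=-1.99956 |R|=0.99956 →hi
  mid=-2.00797 |R|=1.00797 →lo
  mid=-2.00377 |R|=1.00377 →lo
  mid=-2.00167 |R|=1.00167 →lo
  ...
  [-2.00009,-1.99996] ⇒ x*=-2.0000
Stable set (-2.0000, 0).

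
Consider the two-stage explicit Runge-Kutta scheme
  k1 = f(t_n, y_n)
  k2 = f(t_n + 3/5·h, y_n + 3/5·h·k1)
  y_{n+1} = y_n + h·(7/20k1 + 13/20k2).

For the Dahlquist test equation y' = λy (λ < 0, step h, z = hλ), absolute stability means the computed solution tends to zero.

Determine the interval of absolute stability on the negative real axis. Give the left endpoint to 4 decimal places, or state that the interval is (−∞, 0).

With y'=λy (z=hλ):
  k1=λy_n ⇒ h·k1=z·y_n;  k2=λ(1+3/5z)y_n ⇒ h·k2=z(1+3/5z)y_n
  y_{n+1}/y_n = 1 + 7/20z + 13/20z(1+3/5z) = 1 + z + 39/100z²
  Hence R(z) = 1 + z + 39/100z².

Find x<0 with |R(x)|<1.
x=-0.38: |R|=0.6763
R=1: x+39/100x²=0 ⇒ x=−100/39=-2.5641; min R=1−1/(4·39/100)=0.3590>−1
Confirm numerically:
  x=-2.535: |R|=0.97123 <1
  x=-2.380: |R|=0.82912 <1
  x=-1.798: |R|=0.46279 <1
  x=-1.484: |R|=0.37488 <1
  x=-2.703: |R|=1.14642 >1
  x=-2.691: |R|=1.13318 >1
Stable set (-2.5641, 0).

(-2.5641, 0).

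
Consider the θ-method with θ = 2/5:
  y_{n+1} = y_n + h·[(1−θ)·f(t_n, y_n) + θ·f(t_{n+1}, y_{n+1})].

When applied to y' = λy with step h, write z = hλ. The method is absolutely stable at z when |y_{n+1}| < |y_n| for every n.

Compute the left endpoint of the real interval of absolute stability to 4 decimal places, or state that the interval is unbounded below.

left endpoint -10.0000.

On y'=λy, z=hλ:
  y_{n+1} = y_n + z·[3/5·y_n + 2/5·y_{n+1}] ⇒ (1 − 2/5z)y_{n+1} = (1 + 3/5z)y_n
  so R(z) = (1 + 3/5z)/(1 − 2/5z).

Need |R(x)|<1, x<0.
x=-1.09: |R|=0.2409
R=−1: 1+3/5x = −1+2/5x ⇒ -1/5x=2 ⇒ x=2/(-1/5)=-10.0000
Confirm numerically:
  x=-8.326: |R|=0.92269 <1
  x=-7.893: |R|=0.89863 <1
  x=-4.751: |R|=0.63805 <1
  x=-4.703: |R|=0.63231 <1
  x=-10.539: |R|=1.02067 >1
  x=-10.244: |R|=1.00957 >1
  x=-10.074: |R|=1.00294 >1
So |R|<1 on (-10.0000, 0).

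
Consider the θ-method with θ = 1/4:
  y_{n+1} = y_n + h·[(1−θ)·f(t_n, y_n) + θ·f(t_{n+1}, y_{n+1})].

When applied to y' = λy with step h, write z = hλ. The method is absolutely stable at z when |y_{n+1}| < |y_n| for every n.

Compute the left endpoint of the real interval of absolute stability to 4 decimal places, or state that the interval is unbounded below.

z* = -4.0000.

Test eqn y'=λy, z=hλ:
  y_{n+1} = y_n + z·[3/4·y_n + 1/4·y_{n+1}] ⇒ (1 − 1/4z)y_{n+1} = (1 + 3/4z)y_n
  so R(z) = (1 + 3/4z)/(1 − 1/4z).

Boundary: |R(x)|=1, x<0.
x=-1.53: |R|=0.1067
R=−1: 1+3/4x = −1+1/4x ⇒ -1/2x=2 ⇒ x=2/(-1/2)=-4.0000
Confirm numerically:
  x=-3.764: |R|=0.93921 <1
  x=-2.594: |R|=0.57355 <1
  x=-2.424: |R|=0.50934 <1
  x=-4.548: |R|=1.12822 >1
  x=-4.431: |R|=1.10224 >1
So |R|<1 on (-4.0000, 0).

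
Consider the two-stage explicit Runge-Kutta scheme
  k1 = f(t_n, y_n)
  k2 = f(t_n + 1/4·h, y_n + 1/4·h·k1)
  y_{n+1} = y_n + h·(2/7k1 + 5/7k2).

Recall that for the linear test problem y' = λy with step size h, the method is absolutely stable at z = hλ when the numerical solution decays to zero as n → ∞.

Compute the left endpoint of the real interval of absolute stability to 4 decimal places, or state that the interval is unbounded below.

z* = -5.6000.

On y'=λy, z=hλ:
  k1=λy_n ⇒ h·k1=z·y_n;  k2=λ(1+1/4z)y_n ⇒ h·k2=z(1+1/4z)y_n
  y_{n+1}/y_n = 1 + 2/7z + 5/7z(1+1/4z) = 1 + z + 5/28z²
  so R(z) = 1 + z + 5/28z².

Boundary: |R(x)|=1, x<0.
x=-1.24: |R|=0.0346
R=1: x+5/28x²=0 ⇒ x=−28/5=-5.6000; min R=1−1/(4·5/28)=-0.4000>−1
Confirm numerically:
  x=-5.074: |R|=0.52341 <1
  x=-3.371: |R|=0.34178 <1
  x=-2.276: |R|=0.35097 <1
  x=-5.840: |R|=1.25029 >1
  x=-5.767: |R|=1.17198 >1
  x=-5.684: |R|=1.08526 >1
Interval (-5.6000, 0).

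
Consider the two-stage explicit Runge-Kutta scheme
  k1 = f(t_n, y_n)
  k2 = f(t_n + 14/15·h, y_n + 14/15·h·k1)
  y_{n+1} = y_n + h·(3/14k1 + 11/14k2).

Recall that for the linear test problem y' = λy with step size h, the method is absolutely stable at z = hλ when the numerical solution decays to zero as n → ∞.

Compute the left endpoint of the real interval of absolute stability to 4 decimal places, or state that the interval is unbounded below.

On y'=λy, z=hλ:
  k1=λy_n ⇒ h·k1=z·y_n;  k2=λ(1+14/15z)y_n ⇒ h·k2=z(1+14/15z)y_n
  y_{n+1}/y_n = 1 + 3/14z + 11/14z(1+14/15z) = 1 + z + 11/15z²
  ⇒ R(z) = 1 + z + 11/15z².

Solve |R(x)|<1 on ℝ⁻.
x=-1.33: |R|=0.9672
R=1: x+11/15x²=0 ⇒ x=−15/11=-1.3636; min R=1−1/(4·11/15)=0.6591>−1
Confirm numerically:
  x=-1.313: |R|=0.95124 <1
  x=-1.302: |R|=0.94115 <1
  x=-1.151: |R|=0.82052 <1
  x=-0.807: |R|=0.67058 <1
  x=-1.662: |R|=1.36365 >1
  x=-1.577: |R|=1.24675 >1
  x=-1.502: |R|=1.15240 >1
Stable set (-1.3636, 0).

z* = -1.3636.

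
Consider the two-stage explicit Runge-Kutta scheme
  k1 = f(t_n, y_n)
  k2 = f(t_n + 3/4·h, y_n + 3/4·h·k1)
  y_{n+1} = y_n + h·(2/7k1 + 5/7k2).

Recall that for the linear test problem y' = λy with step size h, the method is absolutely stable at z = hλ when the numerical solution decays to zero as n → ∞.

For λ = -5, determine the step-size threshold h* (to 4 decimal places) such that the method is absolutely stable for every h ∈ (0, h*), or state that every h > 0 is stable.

(-1.8667,0); λ=-5 ⇒ h* = (28/15)/5 = 0.3733.

Set f=λy, z=hλ:
  k1=λy_n ⇒ h·k1=z·y_n;  k2=λ(1+3/4z)y_n ⇒ h·k2=z(1+3/4z)y_n
  y_{n+1}/y_n = 1 + 2/7z + 5/7z(1+3/4z) = 1 + z + 15/28z²
  Hence R(z) = 1 + z + 15/28z².

Find x<0 with |R(x)|<1.
x=-0.51: |R|=0.6293
R=1: x+15/28x²=0 ⇒ x=−28/15=-1.8667; min R=1−1/(4·15/28)=0.5333>−1
Confirm numerically:
  x=-1.521: |R|=0.71834 <1
  x=-1.520: |R|=0.71771 <1
  x=-1.259: |R|=0.59015 <1
  x=-2.145: |R|=1.31983 >1
  x=-1.931: |R|=1.06655 >1
Stable set (-1.8667, 0).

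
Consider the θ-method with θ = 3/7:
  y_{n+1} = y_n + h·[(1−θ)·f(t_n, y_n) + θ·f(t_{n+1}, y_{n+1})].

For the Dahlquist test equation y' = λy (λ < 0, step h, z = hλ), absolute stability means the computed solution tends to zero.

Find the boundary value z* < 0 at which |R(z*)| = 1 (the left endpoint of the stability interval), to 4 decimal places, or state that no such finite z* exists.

Set f=λy, z=hλ:
  y_{n+1} = y_n + z·[4/7·y_n + 3/7·y_{n+1}] ⇒ (1 − 3/7z)y_{n+1} = (1 + 4/7z)y_n
  so R(z) = (1 + 4/7z)/(1 − 3/7z).

Find x<0 with |R(x)|<1.
x=-0.74: |R|=0.4382
R=−1: 1+4/7x = −1+3/7x ⇒ -1/7x=2 ⇒ x=2/(-1/7)=-14.0000
Confirm numerically:
  x=-11.157: |R|=0.92975 <1
  x=-10.336: |R|=0.90360 <1
  x=-9.718: |R|=0.88156 <1
  x=-7.363: |R|=0.77184 <1
  x=-14.401: |R|=1.00799 >1
  x=-14.294: |R|=1.00589 >1
Interval (-14.0000, 0).

left endpoint -14.0000.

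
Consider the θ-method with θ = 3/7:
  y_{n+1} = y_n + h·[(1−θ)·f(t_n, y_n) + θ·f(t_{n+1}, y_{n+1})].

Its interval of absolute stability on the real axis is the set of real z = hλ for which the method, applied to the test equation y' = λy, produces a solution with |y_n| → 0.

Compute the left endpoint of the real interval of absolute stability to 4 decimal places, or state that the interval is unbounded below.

z* = -14.0000.

Set f=λy, z=hλ:
  y_{n+1} = y_n + z·[4/7·y_n + 3/7·y_{n+1}] ⇒ (1 − 3/7z)y_{n+1} = (1 + 4/7z)y_n
  Hence R(z) = (1 + 4/7z)/(1 − 3/7z).

Boundary: |R(x)|=1, x<0.
x=-0.94: |R|=0.3299
R=−1: 1+4/7x = −1+3/7x ⇒ -1/7x=2 ⇒ x=2/(-1/7)=-14.0000
Confirm numerically:
  x=-7.493: |R|=0.77927 <1
  x=-7.064: |R|=0.75397 <1
  x=-5.654: |R|=0.65170 <1
  x=-14.517: |R|=1.01023 >1
  x=-14.138: |R|=1.00279 >1
  x=-14.067: |R|=1.00136 >1
Stable set (-14.0000, 0).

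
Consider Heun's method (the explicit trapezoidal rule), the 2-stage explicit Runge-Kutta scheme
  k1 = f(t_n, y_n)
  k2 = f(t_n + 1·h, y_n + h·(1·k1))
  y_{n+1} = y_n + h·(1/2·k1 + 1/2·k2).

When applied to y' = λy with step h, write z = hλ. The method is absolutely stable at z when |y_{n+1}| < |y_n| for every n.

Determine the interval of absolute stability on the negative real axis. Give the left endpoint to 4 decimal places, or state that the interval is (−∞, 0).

Set f=λy, z=hλ:
  order 2, 2-stage ⇒ R(z)=1+z+z^2/2
  (e.g. R(-0.39)=0.68605, |R|=0.68605)

Find x<0 with |R(x)|<1.
x=-0.39: |R|=0.6861
|R(-2.12)|=1.1272 |R(-1.73)|=0.7664 |R(-0.82)|=0.5162
Bisect:
  x_lo=-2.7439 |R|=2.0205  x_hi=-0.3008 |R|=0.7444
  mid=-1.52234 |R|=0.63642 →hi
  mid=-2.13310 |R|=1.14196 →lo
  mid=-1.82772 |R|=0.84256 →hi
  mid=-1.98041 |R|=0.98060 →hi
  mid=-2.05675 |R|=1.05836 →lo
  mid=-2.01858 |R|=1.01875 →lo
  mid=-1.99950 |R|=0.99950 →hi
  mid=-2.00904 |R|=1.00908 →lo
  ...
  [-2.00009,-1.99994] ⇒ x*=-2.0000
So |R|<1 on (-2.0000, 0).

(-2.0000, 0).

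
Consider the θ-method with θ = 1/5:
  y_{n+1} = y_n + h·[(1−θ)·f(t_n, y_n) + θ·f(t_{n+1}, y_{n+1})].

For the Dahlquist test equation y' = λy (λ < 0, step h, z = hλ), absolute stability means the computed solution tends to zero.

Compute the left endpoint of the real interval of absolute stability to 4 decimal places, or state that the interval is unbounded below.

On y'=λy, z=hλ:
  y_{n+1} = y_n + z·[4/5·y_n + 1/5·y_{n+1}] ⇒ (1 − 1/5z)y_{n+1} = (1 + 4/5z)y_n
  Hence R(z) = (1 + 4/5z)/(1 − 1/5z).

Boundary: |R(x)|=1, x<0.
x=-1.46: |R|=0.1300
R=−1: 1+4/5x = −1+1/5x ⇒ -3/5x=2 ⇒ x=2/(-3/5)=-3.3333
Confirm numerically:
  x=-3.273: |R|=0.97812 <1
  x=-3.078: |R|=0.90517 <1
  x=-2.501: |R|=0.66711 <1
  x=-3.499: |R|=1.05848 >1
  x=-3.429: |R|=1.03405 >1
So |R|<1 on (-3.3333, 0).

left endpoint -3.3333.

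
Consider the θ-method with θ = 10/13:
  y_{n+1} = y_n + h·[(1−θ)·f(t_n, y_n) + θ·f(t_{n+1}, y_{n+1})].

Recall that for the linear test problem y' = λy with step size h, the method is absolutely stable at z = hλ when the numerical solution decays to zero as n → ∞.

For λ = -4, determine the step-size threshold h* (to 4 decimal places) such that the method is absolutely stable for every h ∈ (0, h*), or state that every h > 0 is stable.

With y'=λy (z=hλ):
  y_{n+1} = y_n + z·[3/13·y_n + 10/13·y_{n+1}] ⇒ (1 − 10/13z)y_{n+1} = (1 + 3/13z)y_n
  R(z) = (1 + 3/13z)/(1 − 10/13z).

Solve |R(x)|<1 on ℝ⁻.
x=-0.74: |R|=0.5284
x=-2: |R|=0.2121
x=-10: |R|=0.1504
x=-100: |R|=0.2833
θ=10/13≥1/2 ⇒ |1+3/13x|<|1−10/13x| ∀x<0 ⇒ interval (−∞,0).

(−∞, 0) — no finite endpoint. Any h>0 works for λ=-4.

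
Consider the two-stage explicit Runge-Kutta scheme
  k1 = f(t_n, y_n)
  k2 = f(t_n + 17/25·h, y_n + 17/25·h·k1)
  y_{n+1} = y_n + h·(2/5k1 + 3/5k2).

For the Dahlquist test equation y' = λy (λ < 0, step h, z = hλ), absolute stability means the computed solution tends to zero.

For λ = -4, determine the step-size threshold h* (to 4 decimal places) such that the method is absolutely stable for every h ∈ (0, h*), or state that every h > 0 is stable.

On y'=λy, z=hλ:
  k1=λy_n ⇒ h·k1=z·y_n;  k2=λ(1+17/25z)y_n ⇒ h·k2=z(1+17/25z)y_n
  y_{n+1}/y_n = 1 + 2/5z + 3/5z(1+17/25z) = 1 + z + 51/125z²
  ⇒ R(z) = 1 + z + 51/125z².

Find x<0 with |R(x)|<1.
x=-0.34: |R|=0.7072
R=1: x+51/125x²=0 ⇒ x=−125/51=-2.4510; min R=1−1/(4·51/125)=0.3873>−1
Confirm numerically:
  x=-1.753: |R|=0.50079 <1
  x=-1.618: |R|=0.45011 <1
  x=-1.196: |R|=0.38761 <1
  x=-3.035: |R|=1.72318 >1
  x=-2.957: |R|=1.61049 >1
  x=-2.639: |R|=1.20244 >1
So |R|<1 on (-2.4510, 0).

(-2.4510,0); λ=-4 ⇒ h* = (125/51)/4 = 0.6127.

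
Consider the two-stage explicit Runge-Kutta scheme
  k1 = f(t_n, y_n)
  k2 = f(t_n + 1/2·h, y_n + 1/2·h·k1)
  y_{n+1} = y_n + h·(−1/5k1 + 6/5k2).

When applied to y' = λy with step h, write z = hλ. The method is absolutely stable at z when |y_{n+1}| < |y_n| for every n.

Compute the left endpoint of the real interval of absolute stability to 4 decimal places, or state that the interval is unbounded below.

Test eqn y'=λy, z=hλ:
  k1=λy_n ⇒ h·k1=z·y_n;  k2=λ(1+1/2z)y_n ⇒ h·k2=z(1+1/2z)y_n
  y_{n+1}/y_n = 1 − 1/5z + 6/5z(1+1/2z) = 1 + z + 3/5z²
  so R(z) = 1 + z + 3/5z².

Solve |R(x)|<1 on ℝ⁻.
x=-0.82: |R|=0.5834
R=1: x+3/5x²=0 ⇒ x=−5/3=-1.6667; min R=1−1/(4·3/5)=0.5833>−1
Confirm numerically:
  x=-1.216: |R|=0.67119 <1
  x=-1.000: |R|=0.60000 <1
  x=-0.782: |R|=0.58491 <1
  x=-2.150: |R|=1.62350 >1
  x=-1.926: |R|=1.29969 >1
  x=-1.872: |R|=1.23063 >1
Interval (-1.6667, 0).

z* = -1.6667.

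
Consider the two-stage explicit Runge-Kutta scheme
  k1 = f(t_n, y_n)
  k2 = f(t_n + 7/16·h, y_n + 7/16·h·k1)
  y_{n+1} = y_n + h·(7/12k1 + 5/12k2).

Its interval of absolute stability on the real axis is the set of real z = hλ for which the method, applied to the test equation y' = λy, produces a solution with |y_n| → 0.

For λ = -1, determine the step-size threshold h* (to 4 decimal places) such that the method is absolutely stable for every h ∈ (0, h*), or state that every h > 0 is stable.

(-5.4857,0); λ=-1 ⇒ h* = (192/35)/1 = 5.4857.

Set f=λy, z=hλ:
  k1=λy_n ⇒ h·k1=z·y_n;  k2=λ(1+7/16z)y_n ⇒ h·k2=z(1+7/16z)y_n
  y_{n+1}/y_n = 1 + 7/12z + 5/12z(1+7/16z) = 1 + z + 35/192z²
  so R(z) = 1 + z + 35/192z².

Find x<0 with |R(x)|<1.
x=-0.61: |R|=0.4578
R=1: x+35/192x²=0 ⇒ x=−192/35=-5.4857; min R=1−1/(4·35/192)=-0.3714>−1
Confirm numerically:
  x=-4.527: |R|=0.20884 <1
  x=-4.469: |R|=0.17172 <1
  x=-4.019: |R|=0.07456 <1
  x=-3.079: |R|=0.35083 <1
  x=-5.854: |R|=1.39301 >1
  x=-5.551: |R|=1.06606 >1
  x=-5.521: |R|=1.03551 >1
Stable set (-5.4857, 0).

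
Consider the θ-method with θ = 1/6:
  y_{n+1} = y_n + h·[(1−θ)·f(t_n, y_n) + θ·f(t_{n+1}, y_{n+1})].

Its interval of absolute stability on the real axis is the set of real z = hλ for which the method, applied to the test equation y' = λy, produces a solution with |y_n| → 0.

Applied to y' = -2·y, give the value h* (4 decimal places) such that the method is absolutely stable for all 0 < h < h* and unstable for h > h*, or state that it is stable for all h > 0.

With y'=λy (z=hλ):
  y_{n+1} = y_n + z·[5/6·y_n + 1/6·y_{n+1}] ⇒ (1 − 1/6z)y_{n+1} = (1 + 5/6z)y_n
  so R(z) = (1 + 5/6z)/(1 − 1/6z).

Solve |R(x)|<1 on ℝ⁻.
x=-0.63: |R|=0.4299
R=−1: 1+5/6x = −1+1/6x ⇒ -2/3x=2 ⇒ x=2/(-2/3)=-3.0000
Confirm numerically:
  x=-2.175: |R|=0.59633 <1
  x=-2.160: |R|=0.58824 <1
  x=-1.947: |R|=0.46999 <1
  x=-3.598: |R|=1.24922 >1
  x=-3.440: |R|=1.18644 >1
  x=-3.137: |R|=1.05998 >1
Stable set (-3.0000, 0).

(-3.0000,0); λ=-2 ⇒ h* = (3)/2 = 1.5000.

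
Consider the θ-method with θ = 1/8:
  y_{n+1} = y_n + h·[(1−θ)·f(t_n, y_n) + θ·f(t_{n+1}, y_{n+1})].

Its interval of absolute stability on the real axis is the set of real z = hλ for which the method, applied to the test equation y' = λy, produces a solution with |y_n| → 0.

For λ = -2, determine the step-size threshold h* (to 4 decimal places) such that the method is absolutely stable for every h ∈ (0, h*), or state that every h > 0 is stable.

With y'=λy (z=hλ):
  y_{n+1} = y_n + z·[7/8·y_n + 1/8·y_{n+1}] ⇒ (1 − 1/8z)y_{n+1} = (1 + 7/8z)y_n
  so R(z) = (1 + 7/8z)/(1 − 1/8z).

Solve |R(x)|<1 on ℝ⁻.
x=-0.98: |R|=0.1269
R=−1: 1+7/8x = −1+1/8x ⇒ -3/4x=2 ⇒ x=2/(-3/4)=-2.6667
Confirm numerically:
  x=-2.169: |R|=0.70636 <1
  x=-2.039: |R|=0.62486 <1
  x=-1.785: |R|=0.45938 <1
  x=-1.216: |R|=0.05556 <1
  x=-2.848: |R|=1.10029 >1
  x=-2.771: |R|=1.05812 >1
So |R|<1 on (-2.6667, 0).

(-2.6667,0); λ=-2 ⇒ h* = (8/3)/2 = 1.3333.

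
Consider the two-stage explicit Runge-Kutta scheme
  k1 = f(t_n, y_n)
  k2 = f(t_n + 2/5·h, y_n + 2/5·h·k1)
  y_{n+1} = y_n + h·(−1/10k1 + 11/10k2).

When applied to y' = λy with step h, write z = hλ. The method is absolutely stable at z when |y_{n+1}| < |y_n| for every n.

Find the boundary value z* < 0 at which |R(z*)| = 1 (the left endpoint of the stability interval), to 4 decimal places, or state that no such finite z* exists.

z* = -2.2727.

Test eqn y'=λy, z=hλ:
  k1=λy_n ⇒ h·k1=z·y_n;  k2=λ(1+2/5z)y_n ⇒ h·k2=z(1+2/5z)y_n
  y_{n+1}/y_n = 1 − 1/10z + 11/10z(1+2/5z) = 1 + z + 11/25z²
  ⇒ R(z) = 1 + z + 11/25z².

Boundary: |R(x)|=1, x<0.
x=-1.01: |R|=0.4388
R=1: x+11/25x²=0 ⇒ x=−25/11=-2.2727; min R=1−1/(4·11/25)=0.4318>−1
Confirm numerically:
  x=-1.946: |R|=0.72024 <1
  x=-1.887: |R|=0.67974 <1
  x=-1.858: |R|=0.66095 <1
  x=-2.623: |R|=1.40426 >1
  x=-2.446: |R|=1.18648 >1
  x=-2.391: |R|=1.12443 >1
So |R|<1 on (-2.2727, 0).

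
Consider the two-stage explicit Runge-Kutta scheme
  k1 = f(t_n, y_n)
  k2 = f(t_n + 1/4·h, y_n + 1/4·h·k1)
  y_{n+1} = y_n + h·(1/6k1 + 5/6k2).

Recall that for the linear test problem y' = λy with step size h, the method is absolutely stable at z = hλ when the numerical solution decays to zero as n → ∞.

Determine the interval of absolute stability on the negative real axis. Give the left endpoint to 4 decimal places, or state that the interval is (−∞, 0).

(-4.8000, 0).

Set f=λy, z=hλ:
  k1=λy_n ⇒ h·k1=z·y_n;  k2=λ(1+1/4z)y_n ⇒ h·k2=z(1+1/4z)y_n
  y_{n+1}/y_n = 1 + 1/6z + 5/6z(1+1/4z) = 1 + z + 5/24z²
  Hence R(z) = 1 + z + 5/24z².

Need |R(x)|<1, x<0.
x=-0.44: |R|=0.6003
R=1: x+5/24x²=0 ⇒ x=−24/5=-4.8000; min R=1−1/(4·5/24)=-0.2000>−1
Confirm numerically:
  x=-3.493: |R|=0.04889 <1
  x=-2.657: |R|=0.18624 <1
  x=-2.092: |R|=0.18024 <1
  x=-5.139: |R|=1.36294 >1
  x=-4.991: |R|=1.19860 >1
  x=-4.874: |R|=1.07514 >1
So |R|<1 on (-4.8000, 0).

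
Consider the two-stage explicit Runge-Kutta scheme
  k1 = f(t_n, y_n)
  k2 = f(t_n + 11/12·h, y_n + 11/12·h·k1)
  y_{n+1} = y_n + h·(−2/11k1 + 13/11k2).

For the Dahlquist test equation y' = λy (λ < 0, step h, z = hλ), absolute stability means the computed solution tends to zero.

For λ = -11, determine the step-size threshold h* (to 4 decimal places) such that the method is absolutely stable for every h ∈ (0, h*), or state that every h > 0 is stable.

(-0.9231,0); λ=-11 ⇒ h* = (12/13)/11 = 0.0839.

On y'=λy, z=hλ:
  k1=λy_n ⇒ h·k1=z·y_n;  k2=λ(1+11/12z)y_n ⇒ h·k2=z(1+11/12z)y_n
  y_{n+1}/y_n = 1 − 2/11z + 13/11z(1+11/12z) = 1 + z + 13/12z²
  ⇒ R(z) = 1 + z + 13/12z².

Need |R(x)|<1, x<0.
x=-0.77: |R|=0.8723
R=1: x+13/12x²=0 ⇒ x=−12/13=-0.9231; min R=1−1/(4·13/12)=0.7692>−1
Confirm numerically:
  x=-0.901: |R|=0.97845 <1
  x=-0.771: |R|=0.87298 <1
  x=-0.537: |R|=0.77540 <1
  x=-0.389: |R|=0.77493 <1
  x=-1.085: |R|=1.19033 >1
  x=-1.059: |R|=1.15594 >1
Stable set (-0.9231, 0).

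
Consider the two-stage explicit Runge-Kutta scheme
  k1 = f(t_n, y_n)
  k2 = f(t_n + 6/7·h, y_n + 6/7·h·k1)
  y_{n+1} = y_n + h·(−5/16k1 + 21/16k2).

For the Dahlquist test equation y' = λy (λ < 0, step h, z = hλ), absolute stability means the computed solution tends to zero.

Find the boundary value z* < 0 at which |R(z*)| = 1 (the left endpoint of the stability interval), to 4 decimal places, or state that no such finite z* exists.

Set f=λy, z=hλ:
  k1=λy_n ⇒ h·k1=z·y_n;  k2=λ(1+6/7z)y_n ⇒ h·k2=z(1+6/7z)y_n
  y_{n+1}/y_n = 1 − 5/16z + 21/16z(1+6/7z) = 1 + z + 9/8z²
  so R(z) = 1 + z + 9/8z².

Solve |R(x)|<1 on ℝ⁻.
x=-1.68: |R|=2.4952
R=1: x+9/8x²=0 ⇒ x=−8/9=-0.8889; min R=1−1/(4·9/8)=0.7778>−1
Confirm numerically:
  x=-0.832: |R|=0.94675 <1
  x=-0.740: |R|=0.87605 <1
  x=-0.499: |R|=0.78113 <1
  x=-1.447: |R|=1.90854 >1
  x=-1.077: |R|=1.22792 >1
  x=-1.054: |R|=1.19578 >1
Stable set (-0.8889, 0).

left endpoint -0.8889.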